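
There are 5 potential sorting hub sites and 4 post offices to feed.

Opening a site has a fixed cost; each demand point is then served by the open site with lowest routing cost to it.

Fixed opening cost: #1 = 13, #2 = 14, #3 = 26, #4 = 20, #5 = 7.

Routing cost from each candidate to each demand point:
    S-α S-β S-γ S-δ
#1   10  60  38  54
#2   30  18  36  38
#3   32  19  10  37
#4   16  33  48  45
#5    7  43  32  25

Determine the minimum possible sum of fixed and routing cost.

Open {#3, #5}: assign each demand point to its cheapest open site.
  S-α→#5 7, S-β→#3 19, S-γ→#3 10, S-δ→#5 25
  routing cost 61, fixed 33 → total 94.
Compare {#2, #5}: routing cost 82 + fixed 21 = 103.
Compare {#1, #3, #5}: routing cost 61 + fixed 46 = 107.
Compare {#2, #3, #5}: routing cost 60 + fixed 47 = 107.
All other subsets cost ≥ 103. Minimum total cost: 94.

94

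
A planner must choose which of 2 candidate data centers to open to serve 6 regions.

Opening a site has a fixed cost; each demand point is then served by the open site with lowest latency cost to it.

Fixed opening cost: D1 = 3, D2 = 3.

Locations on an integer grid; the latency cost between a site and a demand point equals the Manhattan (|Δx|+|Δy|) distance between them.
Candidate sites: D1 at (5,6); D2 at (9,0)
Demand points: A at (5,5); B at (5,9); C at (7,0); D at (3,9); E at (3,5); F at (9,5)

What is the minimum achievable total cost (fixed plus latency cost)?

Open {D1, D2}: assign each demand point to its cheapest open site.
  A→D1 1, B→D1 3, C→D2 2, D→D1 5, E→D1 3, F→D1 5
  latency cost 19, fixed 6 → total 25.
Compare {D1}: latency cost 25 + fixed 3 = 28.
Compare {D2}: latency cost 55 + fixed 3 = 58.

25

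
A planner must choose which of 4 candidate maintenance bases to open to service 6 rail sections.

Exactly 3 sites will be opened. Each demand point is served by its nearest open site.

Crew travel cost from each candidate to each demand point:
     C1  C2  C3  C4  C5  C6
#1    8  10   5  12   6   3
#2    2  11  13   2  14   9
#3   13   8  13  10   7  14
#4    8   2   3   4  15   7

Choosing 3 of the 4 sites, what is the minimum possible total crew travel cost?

18

Open {#1, #2, #4}.
  C1→#2 2, C2→#4 2, C3→#4 3, C4→#2 2, C5→#1 6, C6→#1 3  ⇒ total 18.
Compare {#2, #3, #4}: total 23.
Compare {#1, #2, #3}: total 26.
No size-3 selection does better; minimum is 18.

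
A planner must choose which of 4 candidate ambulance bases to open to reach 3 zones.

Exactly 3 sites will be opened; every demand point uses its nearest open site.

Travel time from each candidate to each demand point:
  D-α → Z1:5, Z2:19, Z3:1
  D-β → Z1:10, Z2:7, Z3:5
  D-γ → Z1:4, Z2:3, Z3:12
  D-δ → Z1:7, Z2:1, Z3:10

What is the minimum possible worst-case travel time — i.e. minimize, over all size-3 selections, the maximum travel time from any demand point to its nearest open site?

Open {D-α, D-β, D-γ}.
  Farthest demand point is Z1 at travel time 4 (to D-γ); all others are ≤ 4.
With {D-α, D-γ, D-δ} the worst case is 4.
With {D-α, D-β, D-δ} the worst case is 5.
No size-3 selection achieves below 4.

4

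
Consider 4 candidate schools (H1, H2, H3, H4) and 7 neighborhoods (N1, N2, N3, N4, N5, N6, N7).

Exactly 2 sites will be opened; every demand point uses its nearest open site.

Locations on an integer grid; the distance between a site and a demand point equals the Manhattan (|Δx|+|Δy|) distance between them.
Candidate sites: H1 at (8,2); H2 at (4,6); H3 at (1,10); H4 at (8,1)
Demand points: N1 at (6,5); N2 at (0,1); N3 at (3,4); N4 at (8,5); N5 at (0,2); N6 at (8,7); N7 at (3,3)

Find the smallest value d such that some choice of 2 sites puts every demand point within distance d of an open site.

Open {H1, H4}.
  Farthest demand point is N2 at distance 8 (to H4); all others are ≤ 8.
With {H2, H4} the worst case is 8.
With {H1, H2} the worst case is 9.
No size-2 selection achieves below 8.

8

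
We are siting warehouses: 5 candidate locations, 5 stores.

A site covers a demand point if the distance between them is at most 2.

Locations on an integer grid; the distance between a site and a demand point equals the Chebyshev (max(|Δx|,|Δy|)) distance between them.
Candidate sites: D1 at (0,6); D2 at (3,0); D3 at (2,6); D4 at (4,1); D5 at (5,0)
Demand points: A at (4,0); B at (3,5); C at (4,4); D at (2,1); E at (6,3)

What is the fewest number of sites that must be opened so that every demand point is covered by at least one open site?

Coverage sets (demand points within 2 of each site):
  D1: {}
  D2: {A, D}
  D3: {B, C}
  D4: {A, D, E}
  D5: {A}
No single site covers all 5 demand points.
But {D3, D4} covers everything, so the minimum is 2.

2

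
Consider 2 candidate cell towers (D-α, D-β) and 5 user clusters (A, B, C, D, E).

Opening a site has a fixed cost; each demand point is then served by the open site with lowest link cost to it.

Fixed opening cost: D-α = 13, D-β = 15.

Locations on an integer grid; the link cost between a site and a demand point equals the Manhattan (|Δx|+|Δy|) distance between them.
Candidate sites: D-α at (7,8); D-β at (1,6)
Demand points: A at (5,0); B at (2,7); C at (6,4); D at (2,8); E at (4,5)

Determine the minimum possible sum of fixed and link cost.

Open {D-β}: assign each demand point to its cheapest open site.
  A→D-β 10, B→D-β 2, C→D-β 7, D→D-β 3, E→D-β 4
  link cost 26, fixed 15 → total 41.
Compare {D-α}: link cost 32 + fixed 13 = 45.
Compare {D-α, D-β}: link cost 24 + fixed 28 = 52.

41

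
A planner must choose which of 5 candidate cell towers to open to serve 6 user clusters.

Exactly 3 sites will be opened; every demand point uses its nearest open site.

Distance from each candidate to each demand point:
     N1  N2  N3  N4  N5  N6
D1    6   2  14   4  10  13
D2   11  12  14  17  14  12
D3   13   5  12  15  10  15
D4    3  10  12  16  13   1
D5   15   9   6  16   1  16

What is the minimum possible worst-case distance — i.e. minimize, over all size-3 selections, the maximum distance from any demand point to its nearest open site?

Open {D1, D4, D5}.
  Farthest demand point is N3 at distance 6 (to D5); all others are ≤ 6.
With {D1, D2, D3} the worst case is 12.
With {D1, D2, D4} the worst case is 12.
No size-3 selection achieves below 6.

6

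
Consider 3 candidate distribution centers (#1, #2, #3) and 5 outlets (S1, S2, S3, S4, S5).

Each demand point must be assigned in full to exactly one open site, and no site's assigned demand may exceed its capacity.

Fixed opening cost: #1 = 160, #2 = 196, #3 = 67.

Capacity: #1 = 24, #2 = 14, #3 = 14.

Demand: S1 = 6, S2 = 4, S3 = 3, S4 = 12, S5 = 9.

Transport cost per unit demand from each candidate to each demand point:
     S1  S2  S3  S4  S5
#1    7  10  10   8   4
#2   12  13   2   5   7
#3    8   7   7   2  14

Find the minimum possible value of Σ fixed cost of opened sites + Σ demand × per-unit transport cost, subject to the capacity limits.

Open {#1, #3}; cheapest assignment that respects the capacities:
  #1 (cap 24, load 22): S1, S2, S3, S5 — cost 6×7 + 4×10 + 3×10 + 9×4 = 148
  #3 (cap 14, load 12): S4 — cost 12×2 = 24
  Shipping 172, fixed 227 → total 399.
  Any other capacity-feasible assignment to {#1, #3} ships for at least 172.
Compare {#1, #2}: its best feasible assignment gives total 564.
Compare {#1, #2, #3}: its best feasible assignment gives total 571.
Every other set of open sites that can feasibly serve all demand totals ≥ 564 even under its best assignment. Minimum: 399.

399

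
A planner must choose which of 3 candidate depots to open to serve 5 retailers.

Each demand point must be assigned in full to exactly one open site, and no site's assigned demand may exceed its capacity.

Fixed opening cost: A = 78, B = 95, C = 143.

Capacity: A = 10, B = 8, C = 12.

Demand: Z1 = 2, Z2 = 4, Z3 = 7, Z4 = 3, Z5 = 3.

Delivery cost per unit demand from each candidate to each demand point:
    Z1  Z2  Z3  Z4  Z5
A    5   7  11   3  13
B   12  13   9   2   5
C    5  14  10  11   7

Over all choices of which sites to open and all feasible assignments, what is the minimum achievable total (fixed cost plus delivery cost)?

359

Open {A, C}; cheapest assignment that respects the capacities:
  A (cap 10, load 9): Z1, Z2, Z4 — cost 2×5 + 4×7 + 3×3 = 47
  C (cap 12, load 10): Z3, Z5 — cost 7×10 + 3×7 = 91
  Shipping 138, fixed 221 → total 359.
  Any other capacity-feasible assignment to {A, C} ships for at least 138.
Compare {B, C}: its best feasible assignment gives total 397.
Compare {A, B, C}: its best feasible assignment gives total 445.
Every other set of open sites that can feasibly serve all demand totals ≥ 397 even under its best assignment. Minimum: 359.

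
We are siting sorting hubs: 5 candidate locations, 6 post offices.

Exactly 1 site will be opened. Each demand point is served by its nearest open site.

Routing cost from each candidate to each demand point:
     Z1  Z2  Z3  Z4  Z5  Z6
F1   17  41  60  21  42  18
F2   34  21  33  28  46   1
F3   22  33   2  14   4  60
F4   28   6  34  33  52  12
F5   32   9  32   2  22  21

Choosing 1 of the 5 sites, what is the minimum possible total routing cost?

118

Open {F5}.
  Z1→F5 32, Z2→F5 9, Z3→F5 32, Z4→F5 2, Z5→F5 22, Z6→F5 21  ⇒ total 118.
Compare {F3}: total 135.
Compare {F2}: total 163.
No size-1 selection does better; minimum is 118.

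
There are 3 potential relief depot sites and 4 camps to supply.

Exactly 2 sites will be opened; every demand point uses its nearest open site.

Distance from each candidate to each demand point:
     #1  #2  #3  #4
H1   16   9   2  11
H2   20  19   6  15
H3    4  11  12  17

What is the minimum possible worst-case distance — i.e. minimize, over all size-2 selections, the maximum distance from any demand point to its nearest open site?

Open {H1, H3}.
  Farthest demand point is #4 at distance 11 (to H1); all others are ≤ 11.
With {H2, H3} the worst case is 15.
With {H1, H2} the worst case is 16.
No size-2 selection achieves below 11.

11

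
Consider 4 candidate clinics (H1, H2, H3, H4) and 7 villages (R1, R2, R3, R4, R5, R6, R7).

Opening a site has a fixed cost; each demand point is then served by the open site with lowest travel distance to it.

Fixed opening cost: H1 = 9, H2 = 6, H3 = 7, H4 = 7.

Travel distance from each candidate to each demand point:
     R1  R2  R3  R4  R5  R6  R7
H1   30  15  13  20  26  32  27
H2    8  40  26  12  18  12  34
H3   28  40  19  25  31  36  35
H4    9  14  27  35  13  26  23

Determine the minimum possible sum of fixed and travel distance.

Open {H1, H2, H4}: assign each demand point to its cheapest open site.
  R1→H2 8, R2→H4 14, R3→H1 13, R4→H2 12, R5→H4 13, R6→H2 12, R7→H4 23
  travel distance 95, fixed 22 → total 117.
Compare {H1, H2}: travel distance 105 + fixed 15 = 120.
Compare {H2, H4}: travel distance 108 + fixed 13 = 121.
Compare {H2, H3, H4}: travel distance 101 + fixed 20 = 121.
All other subsets cost ≥ 120. Minimum total cost: 117.

117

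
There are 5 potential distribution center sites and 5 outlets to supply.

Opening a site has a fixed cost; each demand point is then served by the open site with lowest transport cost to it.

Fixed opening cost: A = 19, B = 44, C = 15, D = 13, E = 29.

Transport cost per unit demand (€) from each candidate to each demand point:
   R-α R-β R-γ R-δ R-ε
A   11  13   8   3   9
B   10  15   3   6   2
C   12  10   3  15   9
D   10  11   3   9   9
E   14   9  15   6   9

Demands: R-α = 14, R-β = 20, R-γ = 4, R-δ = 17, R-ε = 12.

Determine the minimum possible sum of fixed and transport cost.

Open {A, B, E}: assign each demand point to its cheapest open site.
  R-α→B 14×10=140, R-β→E 20×9=180, R-γ→B 4×3=12, R-δ→A 17×3=51, R-ε→B 12×2=24
  transport cost 407, fixed 92 → total 499.
Compare {A, B, C}: transport cost 427 + fixed 78 = 505.
Compare {A, B, D, E}: transport cost 407 + fixed 105 = 512.
Compare {A, B, C, E}: transport cost 407 + fixed 107 = 514.
All other subsets cost ≥ 505. Minimum total cost: 499.

499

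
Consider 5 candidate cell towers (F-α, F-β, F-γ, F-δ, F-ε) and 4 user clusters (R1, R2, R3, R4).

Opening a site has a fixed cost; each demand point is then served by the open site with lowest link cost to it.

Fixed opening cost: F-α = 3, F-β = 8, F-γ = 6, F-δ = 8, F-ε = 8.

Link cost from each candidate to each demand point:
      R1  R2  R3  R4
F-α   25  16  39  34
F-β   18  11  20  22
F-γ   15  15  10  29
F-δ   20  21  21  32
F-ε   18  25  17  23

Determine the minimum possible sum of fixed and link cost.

Open {F-β, F-γ}: assign each demand point to its cheapest open site.
  R1→F-γ 15, R2→F-β 11, R3→F-γ 10, R4→F-β 22
  link cost 58, fixed 14 → total 72.
Compare {F-γ}: link cost 69 + fixed 6 = 75.
Compare {F-α, F-β, F-γ}: link cost 58 + fixed 17 = 75.
Compare {F-γ, F-ε}: link cost 63 + fixed 14 = 77.
All other subsets cost ≥ 75. Minimum total cost: 72.

72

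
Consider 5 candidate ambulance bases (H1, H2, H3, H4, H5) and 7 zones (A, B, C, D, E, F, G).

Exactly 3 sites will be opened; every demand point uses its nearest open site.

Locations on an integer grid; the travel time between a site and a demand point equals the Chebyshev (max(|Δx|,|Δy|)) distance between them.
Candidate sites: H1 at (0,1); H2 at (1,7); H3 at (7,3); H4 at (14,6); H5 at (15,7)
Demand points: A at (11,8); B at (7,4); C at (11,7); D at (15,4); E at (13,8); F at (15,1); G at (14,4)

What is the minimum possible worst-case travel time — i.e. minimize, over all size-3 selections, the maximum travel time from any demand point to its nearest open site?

5

Open {H1, H3, H4}.
  Farthest demand point is F at travel time 5 (to H4); all others are ≤ 5.
With {H2, H3, H4} the worst case is 5.
With {H3, H4, H5} the worst case is 5.
No size-3 selection achieves below 5.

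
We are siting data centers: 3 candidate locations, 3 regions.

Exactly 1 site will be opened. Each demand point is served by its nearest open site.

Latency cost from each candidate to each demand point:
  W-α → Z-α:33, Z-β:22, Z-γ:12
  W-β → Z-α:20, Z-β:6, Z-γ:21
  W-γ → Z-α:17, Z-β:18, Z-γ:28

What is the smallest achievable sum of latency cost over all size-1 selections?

Open {W-β}.
  Z-α→W-β 20, Z-β→W-β 6, Z-γ→W-β 21  ⇒ total 47.
Compare {W-γ}: total 63.
Compare {W-α}: total 67.

47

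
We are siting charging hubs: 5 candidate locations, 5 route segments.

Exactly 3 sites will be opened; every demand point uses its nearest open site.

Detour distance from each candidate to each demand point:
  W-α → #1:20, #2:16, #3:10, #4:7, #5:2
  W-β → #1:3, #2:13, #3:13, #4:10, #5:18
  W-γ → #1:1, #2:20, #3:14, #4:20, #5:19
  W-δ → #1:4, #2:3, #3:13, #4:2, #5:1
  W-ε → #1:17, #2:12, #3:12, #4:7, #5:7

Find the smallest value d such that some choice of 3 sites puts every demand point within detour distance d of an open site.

Open {W-α, W-β, W-δ}.
  Farthest demand point is #3 at detour distance 10 (to W-α); all others are ≤ 10.
With {W-α, W-γ, W-δ} the worst case is 10.
With {W-α, W-δ, W-ε} the worst case is 10.
No size-3 selection achieves below 10.

10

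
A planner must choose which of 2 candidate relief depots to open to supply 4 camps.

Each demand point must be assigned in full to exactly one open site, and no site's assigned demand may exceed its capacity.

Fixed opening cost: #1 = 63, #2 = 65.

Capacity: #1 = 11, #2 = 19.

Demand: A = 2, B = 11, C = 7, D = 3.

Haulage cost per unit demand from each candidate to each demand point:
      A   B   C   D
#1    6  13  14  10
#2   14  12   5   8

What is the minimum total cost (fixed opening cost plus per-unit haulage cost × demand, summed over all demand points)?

337

Open {#1, #2}; cheapest assignment that respects the capacities:
  #1 (cap 11, load 5): A, D — cost 2×6 + 3×10 = 42
  #2 (cap 19, load 18): B, C — cost 11×12 + 7×5 = 167
  Shipping 209, fixed 128 → total 337.
  Any other capacity-feasible assignment to {#1, #2} ships for at least 209.
Total demand is 23 and no other set of sites has combined capacity ≥ 23, so {#1, #2} is the only feasible choice of open sites. Minimum: 337.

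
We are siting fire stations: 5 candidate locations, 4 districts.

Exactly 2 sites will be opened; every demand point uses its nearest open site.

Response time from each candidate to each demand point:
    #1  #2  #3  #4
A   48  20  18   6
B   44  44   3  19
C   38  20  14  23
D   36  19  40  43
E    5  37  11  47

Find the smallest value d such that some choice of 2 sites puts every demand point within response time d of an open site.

20

Open {A, E}.
  Farthest demand point is #2 at response time 20 (to A); all others are ≤ 20.
With {C, E} the worst case is 23.
With {A, D} the worst case is 36.
No size-2 selection achieves below 20.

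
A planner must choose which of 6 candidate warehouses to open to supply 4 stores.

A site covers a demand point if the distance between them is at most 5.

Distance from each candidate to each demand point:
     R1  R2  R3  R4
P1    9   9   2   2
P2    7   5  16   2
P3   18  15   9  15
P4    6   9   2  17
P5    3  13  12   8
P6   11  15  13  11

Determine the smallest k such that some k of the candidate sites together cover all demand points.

Coverage sets (demand points within 5 of each site):
  P1: {R3, R4}
  P2: {R2, R4}
  P3: {}
  P4: {R3}
  P5: {R1}
  P6: {}
No 2 sites suffice: every size-2 union leaves at least one demand point uncovered.
But {P1, P2, P5} covers everything, so the minimum is 3.

3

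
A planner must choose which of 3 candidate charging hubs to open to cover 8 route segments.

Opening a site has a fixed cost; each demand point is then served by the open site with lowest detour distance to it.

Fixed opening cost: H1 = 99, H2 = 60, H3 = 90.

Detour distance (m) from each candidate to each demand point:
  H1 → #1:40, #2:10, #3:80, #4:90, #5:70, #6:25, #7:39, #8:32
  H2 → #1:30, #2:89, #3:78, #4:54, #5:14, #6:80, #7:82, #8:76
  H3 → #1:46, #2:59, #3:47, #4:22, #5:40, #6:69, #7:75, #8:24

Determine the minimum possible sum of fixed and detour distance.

436

Open {H1, H3}: assign each demand point to its cheapest open site.
  #1→H1 40, #2→H1 10, #3→H3 47, #4→H3 22, #5→H3 40, #6→H1 25, #7→H1 39, #8→H3 24
  detour distance 247, fixed 189 → total 436.
Compare {H1, H2}: detour distance 282 + fixed 159 = 441.
Compare {H1, H2, H3}: detour distance 211 + fixed 249 = 460.
Compare {H3}: detour distance 382 + fixed 90 = 472.
All other subsets cost ≥ 441. Minimum total cost: 436.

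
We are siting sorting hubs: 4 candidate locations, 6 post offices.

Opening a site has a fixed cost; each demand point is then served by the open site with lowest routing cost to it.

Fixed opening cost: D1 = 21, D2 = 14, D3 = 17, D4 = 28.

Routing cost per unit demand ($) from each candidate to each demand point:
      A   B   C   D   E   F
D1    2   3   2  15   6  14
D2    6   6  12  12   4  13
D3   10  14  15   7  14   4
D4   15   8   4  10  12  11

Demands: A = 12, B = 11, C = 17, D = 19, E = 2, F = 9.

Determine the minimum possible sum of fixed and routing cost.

310

Open {D1, D3}: assign each demand point to its cheapest open site.
  A→D1 12×2=24, B→D1 11×3=33, C→D1 17×2=34, D→D3 19×7=133, E→D1 2×6=12, F→D3 9×4=36
  routing cost 272, fixed 38 → total 310.
Compare {D1, D2, D3}: routing cost 268 + fixed 52 = 320.
Compare {D1, D3, D4}: routing cost 272 + fixed 66 = 338.
Compare {D1, D2, D3, D4}: routing cost 268 + fixed 80 = 348.
All other subsets cost ≥ 320. Minimum total cost: 310.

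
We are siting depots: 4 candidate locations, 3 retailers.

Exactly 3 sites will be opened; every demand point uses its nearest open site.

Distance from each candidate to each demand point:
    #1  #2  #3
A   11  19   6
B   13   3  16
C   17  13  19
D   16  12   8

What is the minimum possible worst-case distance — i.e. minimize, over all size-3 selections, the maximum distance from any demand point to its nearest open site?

11

Open {A, B, C}.
  Farthest demand point is #1 at distance 11 (to A); all others are ≤ 11.
With {A, B, D} the worst case is 11.
With {A, C, D} the worst case is 12.
No size-3 selection achieves below 11.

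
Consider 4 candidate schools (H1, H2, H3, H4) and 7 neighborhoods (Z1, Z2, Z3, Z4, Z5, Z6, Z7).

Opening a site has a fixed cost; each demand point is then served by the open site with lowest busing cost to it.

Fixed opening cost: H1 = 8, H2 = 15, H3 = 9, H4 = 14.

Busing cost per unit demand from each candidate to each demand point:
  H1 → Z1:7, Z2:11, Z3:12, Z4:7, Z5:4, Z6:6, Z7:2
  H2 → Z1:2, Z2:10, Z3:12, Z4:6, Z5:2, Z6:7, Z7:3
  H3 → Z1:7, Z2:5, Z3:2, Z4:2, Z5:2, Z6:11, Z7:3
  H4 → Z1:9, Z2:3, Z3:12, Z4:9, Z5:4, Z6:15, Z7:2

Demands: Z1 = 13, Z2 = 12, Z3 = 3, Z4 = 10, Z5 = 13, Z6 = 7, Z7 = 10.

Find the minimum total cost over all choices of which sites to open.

Open {H2, H3, H4}: assign each demand point to its cheapest open site.
  Z1→H2 13×2=26, Z2→H4 12×3=36, Z3→H3 3×2=6, Z4→H3 10×2=20, Z5→H2 13×2=26, Z6→H2 7×7=49, Z7→H4 10×2=20
  busing cost 183, fixed 38 → total 221.
Compare {H1, H2, H3, H4}: busing cost 176 + fixed 46 = 222.
Compare {H1, H2, H3}: busing cost 200 + fixed 32 = 232.
Compare {H2, H3}: busing cost 217 + fixed 24 = 241.
All other subsets cost ≥ 222. Minimum total cost: 221.

221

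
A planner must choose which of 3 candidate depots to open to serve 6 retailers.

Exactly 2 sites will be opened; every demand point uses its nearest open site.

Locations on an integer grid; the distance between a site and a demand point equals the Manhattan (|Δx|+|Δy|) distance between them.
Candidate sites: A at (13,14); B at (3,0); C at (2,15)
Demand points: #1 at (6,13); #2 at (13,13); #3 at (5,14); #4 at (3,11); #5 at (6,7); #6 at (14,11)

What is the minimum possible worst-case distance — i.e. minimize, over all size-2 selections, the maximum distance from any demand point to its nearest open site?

11

Open {A, B}.
  Farthest demand point is #4 at distance 11 (to B); all others are ≤ 11.
With {A, C} the worst case is 12.
With {B, C} the worst case is 16.
No size-2 selection achieves below 11.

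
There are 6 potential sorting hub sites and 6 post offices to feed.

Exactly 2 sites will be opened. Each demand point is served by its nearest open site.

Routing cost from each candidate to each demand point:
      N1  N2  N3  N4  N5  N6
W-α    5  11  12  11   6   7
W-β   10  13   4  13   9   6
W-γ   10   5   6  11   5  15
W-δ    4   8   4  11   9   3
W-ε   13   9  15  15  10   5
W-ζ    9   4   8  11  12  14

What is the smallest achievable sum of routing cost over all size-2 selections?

32

Open {W-γ, W-δ}.
  N1→W-δ 4, N2→W-γ 5, N3→W-δ 4, N4→W-γ 11, N5→W-γ 5, N6→W-δ 3  ⇒ total 32.
Compare {W-δ, W-ζ}: total 35.
Compare {W-α, W-δ}: total 36.
No size-2 selection does better; minimum is 32.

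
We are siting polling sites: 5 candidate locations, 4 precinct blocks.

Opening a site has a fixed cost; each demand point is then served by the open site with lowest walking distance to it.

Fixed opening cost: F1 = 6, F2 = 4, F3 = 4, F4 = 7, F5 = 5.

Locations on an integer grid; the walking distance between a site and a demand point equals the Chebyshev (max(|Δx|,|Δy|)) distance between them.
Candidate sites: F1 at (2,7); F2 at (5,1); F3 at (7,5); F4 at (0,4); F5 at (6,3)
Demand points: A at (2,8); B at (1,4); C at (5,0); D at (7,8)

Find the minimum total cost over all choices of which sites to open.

20

Open {F1, F2}: assign each demand point to its cheapest open site.
  A→F1 1, B→F1 3, C→F2 1, D→F1 5
  walking distance 10, fixed 10 → total 20.
Compare {F2, F3}: walking distance 13 + fixed 8 = 21.
Compare {F1}: walking distance 16 + fixed 6 = 22.
Compare {F1, F3}: walking distance 12 + fixed 10 = 22.
All other subsets cost ≥ 21. Minimum total cost: 20.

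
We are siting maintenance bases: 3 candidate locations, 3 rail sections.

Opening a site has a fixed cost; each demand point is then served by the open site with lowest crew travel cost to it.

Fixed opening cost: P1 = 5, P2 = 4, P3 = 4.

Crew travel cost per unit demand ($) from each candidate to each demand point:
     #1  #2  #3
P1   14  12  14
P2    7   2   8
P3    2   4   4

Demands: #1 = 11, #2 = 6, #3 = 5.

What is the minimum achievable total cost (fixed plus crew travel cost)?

Open {P2, P3}: assign each demand point to its cheapest open site.
  #1→P3 11×2=22, #2→P2 6×2=12, #3→P3 5×4=20
  crew travel cost 54, fixed 8 → total 62.
Compare {P1, P2, P3}: crew travel cost 54 + fixed 13 = 67.
Compare {P3}: crew travel cost 66 + fixed 4 = 70.
Compare {P1, P3}: crew travel cost 66 + fixed 9 = 75.
All other subsets cost ≥ 67. Minimum total cost: 62.

62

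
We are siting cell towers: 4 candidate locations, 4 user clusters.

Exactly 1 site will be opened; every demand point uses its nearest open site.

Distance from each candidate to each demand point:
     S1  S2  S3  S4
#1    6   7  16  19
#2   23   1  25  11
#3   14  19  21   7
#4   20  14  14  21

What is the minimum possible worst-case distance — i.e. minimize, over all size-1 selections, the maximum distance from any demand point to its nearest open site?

Open {#1}.
  Farthest demand point is S4 at distance 19 (to #1); all others are ≤ 19.
With {#3} the worst case is 21.
With {#4} the worst case is 21.
No size-1 selection achieves below 19.

19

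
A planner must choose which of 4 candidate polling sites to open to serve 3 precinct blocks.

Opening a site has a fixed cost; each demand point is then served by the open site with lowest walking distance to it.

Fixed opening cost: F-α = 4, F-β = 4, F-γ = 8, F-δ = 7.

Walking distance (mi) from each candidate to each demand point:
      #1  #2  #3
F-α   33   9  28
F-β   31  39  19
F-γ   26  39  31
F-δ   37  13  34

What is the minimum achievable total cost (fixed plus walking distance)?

67

Open {F-α, F-β}: assign each demand point to its cheapest open site.
  #1→F-β 31, #2→F-α 9, #3→F-β 19
  walking distance 59, fixed 8 → total 67.
Compare {F-α, F-β, F-γ}: walking distance 54 + fixed 16 = 70.
Compare {F-α}: walking distance 70 + fixed 4 = 74.
Compare {F-β, F-δ}: walking distance 63 + fixed 11 = 74.
All other subsets cost ≥ 70. Minimum total cost: 67.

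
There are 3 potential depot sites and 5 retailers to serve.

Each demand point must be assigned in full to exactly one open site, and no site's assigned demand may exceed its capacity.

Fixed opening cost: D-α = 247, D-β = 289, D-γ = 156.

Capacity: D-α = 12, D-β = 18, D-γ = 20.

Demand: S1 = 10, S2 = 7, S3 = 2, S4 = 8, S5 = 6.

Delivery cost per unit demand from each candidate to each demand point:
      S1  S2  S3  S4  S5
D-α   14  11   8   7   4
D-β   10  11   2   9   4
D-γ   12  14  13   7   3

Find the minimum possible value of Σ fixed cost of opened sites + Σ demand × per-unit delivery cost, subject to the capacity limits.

Open {D-β, D-γ}; cheapest assignment that respects the capacities:
  D-β (cap 18, load 17): S1, S2 — cost 10×10 + 7×11 = 177
  D-γ (cap 20, load 16): S3, S4, S5 — cost 2×13 + 8×7 + 6×3 = 100
  Shipping 277, fixed 445 → total 722.
  Any other capacity-feasible assignment to {D-β, D-γ} ships for at least 277.
Compare {D-α, D-β, D-γ}: its best feasible assignment gives total 947.
Every other set of open sites that can feasibly serve all demand totals ≥ 947 even under its best assignment. Minimum: 722.

722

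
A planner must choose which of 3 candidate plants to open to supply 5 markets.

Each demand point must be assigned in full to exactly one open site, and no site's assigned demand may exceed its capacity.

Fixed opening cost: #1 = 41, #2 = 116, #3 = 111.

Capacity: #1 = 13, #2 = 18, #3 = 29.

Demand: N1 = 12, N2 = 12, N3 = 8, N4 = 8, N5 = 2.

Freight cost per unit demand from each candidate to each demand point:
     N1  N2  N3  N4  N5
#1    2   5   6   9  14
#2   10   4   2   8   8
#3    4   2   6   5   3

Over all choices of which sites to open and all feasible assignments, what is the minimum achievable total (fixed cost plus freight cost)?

Open {#1, #2, #3}; cheapest assignment that respects the capacities:
  #1 (cap 13, load 12): N1 — cost 12×2 = 24
  #2 (cap 18, load 8): N3 — cost 8×2 = 16
  #3 (cap 29, load 22): N2, N4, N5 — cost 12×2 + 8×5 + 2×3 = 70
  Shipping 110, fixed 268 → total 378.
  Any other capacity-feasible assignment to {#1, #2, #3} ships for at least 110.
Compare {#2, #3}: its best feasible assignment gives total 385.
Every other set of open sites that can feasibly serve all demand totals ≥ 385 even under its best assignment. Minimum: 378.

378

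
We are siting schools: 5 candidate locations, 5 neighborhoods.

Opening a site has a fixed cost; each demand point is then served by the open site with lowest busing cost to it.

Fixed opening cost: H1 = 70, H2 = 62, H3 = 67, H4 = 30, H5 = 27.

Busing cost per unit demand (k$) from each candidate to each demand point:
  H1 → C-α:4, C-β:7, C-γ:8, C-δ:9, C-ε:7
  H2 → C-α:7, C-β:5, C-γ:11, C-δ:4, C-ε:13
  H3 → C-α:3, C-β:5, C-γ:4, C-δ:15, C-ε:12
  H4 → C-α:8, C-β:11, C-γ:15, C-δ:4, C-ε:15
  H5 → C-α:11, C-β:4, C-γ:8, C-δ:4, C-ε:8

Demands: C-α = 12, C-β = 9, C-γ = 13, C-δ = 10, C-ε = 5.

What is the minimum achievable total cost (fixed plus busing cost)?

298

Open {H3, H5}: assign each demand point to its cheapest open site.
  C-α→H3 12×3=36, C-β→H5 9×4=36, C-γ→H3 13×4=52, C-δ→H5 10×4=40, C-ε→H5 5×8=40
  busing cost 204, fixed 94 → total 298.
Compare {H3, H4, H5}: busing cost 204 + fixed 124 = 328.
Compare {H3, H4}: busing cost 233 + fixed 97 = 330.
Compare {H1, H5}: busing cost 263 + fixed 97 = 360.
All other subsets cost ≥ 328. Minimum total cost: 298.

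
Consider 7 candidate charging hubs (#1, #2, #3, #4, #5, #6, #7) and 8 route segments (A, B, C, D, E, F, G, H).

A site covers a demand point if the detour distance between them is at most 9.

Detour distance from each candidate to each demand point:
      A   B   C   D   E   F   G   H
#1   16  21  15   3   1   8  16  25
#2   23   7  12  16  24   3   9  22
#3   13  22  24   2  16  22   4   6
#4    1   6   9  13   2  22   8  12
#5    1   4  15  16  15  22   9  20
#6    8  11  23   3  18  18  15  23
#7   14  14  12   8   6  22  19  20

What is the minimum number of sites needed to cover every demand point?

Coverage sets (demand points within 9 of each site):
  #1: {D, E, F}
  #2: {B, F, G}
  #3: {D, G, H}
  #4: {A, B, C, E, G}
  #5: {A, B, G}
  #6: {A, D}
  #7: {D, E}
No 2 sites suffice: every size-2 union leaves at least one demand point uncovered.
But {#1, #3, #4} covers everything, so the minimum is 3.

3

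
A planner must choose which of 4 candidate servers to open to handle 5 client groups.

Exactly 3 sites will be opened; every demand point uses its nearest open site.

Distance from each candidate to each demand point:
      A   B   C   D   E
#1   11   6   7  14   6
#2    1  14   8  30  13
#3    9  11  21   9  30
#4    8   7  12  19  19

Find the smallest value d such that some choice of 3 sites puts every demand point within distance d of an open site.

9

Open {#1, #2, #3}.
  Farthest demand point is D at distance 9 (to #3); all others are ≤ 9.
With {#1, #3, #4} the worst case is 9.
With {#2, #3, #4} the worst case is 13.
No size-3 selection achieves below 9.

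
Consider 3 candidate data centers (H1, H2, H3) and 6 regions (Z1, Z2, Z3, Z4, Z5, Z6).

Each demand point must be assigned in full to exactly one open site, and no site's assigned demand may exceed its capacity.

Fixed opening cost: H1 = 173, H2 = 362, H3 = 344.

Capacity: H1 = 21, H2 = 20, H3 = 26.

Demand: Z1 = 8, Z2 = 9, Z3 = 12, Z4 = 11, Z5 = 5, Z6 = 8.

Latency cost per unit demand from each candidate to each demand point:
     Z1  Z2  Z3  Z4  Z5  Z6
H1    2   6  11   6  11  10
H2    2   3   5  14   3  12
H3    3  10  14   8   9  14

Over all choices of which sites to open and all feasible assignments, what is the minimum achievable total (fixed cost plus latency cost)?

1200

Open {H1, H2, H3}; cheapest assignment that respects the capacities:
  H1 (cap 21, load 17): Z2, Z6 — cost 9×6 + 8×10 = 134
  H2 (cap 20, load 17): Z3, Z5 — cost 12×5 + 5×3 = 75
  H3 (cap 26, load 19): Z1, Z4 — cost 8×3 + 11×8 = 112
  Shipping 321, fixed 879 → total 1200.
  Any other capacity-feasible assignment to {H1, H2, H3} ships for at least 321.
Total demand is 53 and no other set of sites has combined capacity ≥ 53, so {H1, H2, H3} is the only feasible choice of open sites. Minimum: 1200.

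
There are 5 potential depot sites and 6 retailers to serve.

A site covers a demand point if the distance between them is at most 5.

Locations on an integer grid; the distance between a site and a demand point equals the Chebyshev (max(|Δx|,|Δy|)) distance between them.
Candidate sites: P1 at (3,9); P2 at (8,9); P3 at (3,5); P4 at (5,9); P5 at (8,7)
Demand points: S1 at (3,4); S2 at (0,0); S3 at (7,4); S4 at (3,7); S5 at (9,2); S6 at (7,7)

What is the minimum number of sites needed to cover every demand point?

Coverage sets (demand points within 5 of each site):
  P1: {S1, S3, S4, S6}
  P2: {S1, S3, S4, S6}
  P3: {S1, S2, S3, S4, S6}
  P4: {S1, S3, S4, S6}
  P5: {S1, S3, S4, S5, S6}
No single site covers all 6 demand points.
But {P3, P5} covers everything, so the minimum is 2.

2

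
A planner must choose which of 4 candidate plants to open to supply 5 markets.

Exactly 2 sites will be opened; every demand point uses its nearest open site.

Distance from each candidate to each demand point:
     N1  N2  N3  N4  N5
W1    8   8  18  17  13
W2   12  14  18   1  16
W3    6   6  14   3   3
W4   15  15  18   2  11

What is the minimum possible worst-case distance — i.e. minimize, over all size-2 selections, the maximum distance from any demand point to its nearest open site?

14

Open {W1, W3}.
  Farthest demand point is N3 at distance 14 (to W3); all others are ≤ 14.
With {W2, W3} the worst case is 14.
With {W3, W4} the worst case is 14.
No size-2 selection achieves below 14.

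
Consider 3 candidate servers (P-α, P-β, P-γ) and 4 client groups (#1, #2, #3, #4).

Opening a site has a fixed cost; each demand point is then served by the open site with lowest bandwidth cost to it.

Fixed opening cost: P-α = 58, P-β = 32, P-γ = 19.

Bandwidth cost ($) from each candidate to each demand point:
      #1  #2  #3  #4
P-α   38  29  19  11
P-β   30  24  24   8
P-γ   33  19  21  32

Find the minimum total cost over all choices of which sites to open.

Open {P-β}: assign each demand point to its cheapest open site.
  #1→P-β 30, #2→P-β 24, #3→P-β 24, #4→P-β 8
  bandwidth cost 86, fixed 32 → total 118.
Compare {P-γ}: bandwidth cost 105 + fixed 19 = 124.
Compare {P-β, P-γ}: bandwidth cost 78 + fixed 51 = 129.
Compare {P-α}: bandwidth cost 97 + fixed 58 = 155.
All other subsets cost ≥ 124. Minimum total cost: 118.

118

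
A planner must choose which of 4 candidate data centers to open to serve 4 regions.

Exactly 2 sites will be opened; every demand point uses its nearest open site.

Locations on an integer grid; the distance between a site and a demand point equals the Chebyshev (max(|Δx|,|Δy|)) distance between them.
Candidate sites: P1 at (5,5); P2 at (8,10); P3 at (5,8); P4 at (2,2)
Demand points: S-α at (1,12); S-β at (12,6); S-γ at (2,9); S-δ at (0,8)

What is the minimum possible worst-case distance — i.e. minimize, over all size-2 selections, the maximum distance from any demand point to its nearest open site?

Open {P2, P3}.
  Farthest demand point is S-δ at distance 5 (to P3); all others are ≤ 5.
With {P1, P2} the worst case is 7.
With {P1, P3} the worst case is 7.
No size-2 selection achieves below 5.

5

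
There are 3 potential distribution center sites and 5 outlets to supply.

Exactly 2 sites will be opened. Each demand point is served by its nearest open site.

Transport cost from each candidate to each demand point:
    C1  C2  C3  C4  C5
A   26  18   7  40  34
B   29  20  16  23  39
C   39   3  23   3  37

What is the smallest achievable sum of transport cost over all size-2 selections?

Open {A, C}.
  C1→A 26, C2→C 3, C3→A 7, C4→C 3, C5→A 34  ⇒ total 73.
Compare {B, C}: total 88.
Compare {A, B}: total 108.

73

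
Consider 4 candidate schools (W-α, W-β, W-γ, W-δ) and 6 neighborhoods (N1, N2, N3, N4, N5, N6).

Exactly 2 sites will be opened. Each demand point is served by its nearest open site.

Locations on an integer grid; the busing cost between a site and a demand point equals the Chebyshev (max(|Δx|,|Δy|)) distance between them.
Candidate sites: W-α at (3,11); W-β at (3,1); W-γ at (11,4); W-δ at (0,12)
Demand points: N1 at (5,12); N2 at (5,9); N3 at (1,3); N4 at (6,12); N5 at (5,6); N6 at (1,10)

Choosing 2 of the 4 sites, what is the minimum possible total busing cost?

Open {W-α, W-β}.
  N1→W-α 2, N2→W-α 2, N3→W-β 2, N4→W-α 3, N5→W-α 5, N6→W-α 2  ⇒ total 16.
Compare {W-α, W-γ}: total 22.
Compare {W-α, W-δ}: total 22.
No size-2 selection does better; minimum is 16.

16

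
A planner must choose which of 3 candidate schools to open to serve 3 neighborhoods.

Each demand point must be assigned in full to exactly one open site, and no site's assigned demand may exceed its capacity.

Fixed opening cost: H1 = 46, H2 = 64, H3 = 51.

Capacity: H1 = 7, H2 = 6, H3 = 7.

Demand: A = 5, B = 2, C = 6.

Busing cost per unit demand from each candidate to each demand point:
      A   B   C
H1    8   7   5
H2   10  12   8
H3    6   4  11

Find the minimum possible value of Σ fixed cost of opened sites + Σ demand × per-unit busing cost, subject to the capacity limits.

165

Open {H1, H3}; cheapest assignment that respects the capacities:
  H1 (cap 7, load 6): C — cost 6×5 = 30
  H3 (cap 7, load 7): A, B — cost 5×6 + 2×4 = 38
  Shipping 68, fixed 97 → total 165.
  Any other capacity-feasible assignment to {H1, H3} ships for at least 68.
Compare {H2, H3}: its best feasible assignment gives total 201.
Compare {H1, H2}: its best feasible assignment gives total 212.
Every other set of open sites that can feasibly serve all demand totals ≥ 201 even under its best assignment. Minimum: 165.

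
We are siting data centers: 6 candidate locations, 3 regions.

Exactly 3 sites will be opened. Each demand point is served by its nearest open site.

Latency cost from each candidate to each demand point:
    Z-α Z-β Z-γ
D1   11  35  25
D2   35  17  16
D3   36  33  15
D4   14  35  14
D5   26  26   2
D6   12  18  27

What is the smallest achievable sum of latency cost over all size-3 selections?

30

Open {D1, D2, D5}.
  Z-α→D1 11, Z-β→D2 17, Z-γ→D5 2  ⇒ total 30.
Compare {D1, D5, D6}: total 31.
Compare {D2, D5, D6}: total 31.
No size-3 selection does better; minimum is 30.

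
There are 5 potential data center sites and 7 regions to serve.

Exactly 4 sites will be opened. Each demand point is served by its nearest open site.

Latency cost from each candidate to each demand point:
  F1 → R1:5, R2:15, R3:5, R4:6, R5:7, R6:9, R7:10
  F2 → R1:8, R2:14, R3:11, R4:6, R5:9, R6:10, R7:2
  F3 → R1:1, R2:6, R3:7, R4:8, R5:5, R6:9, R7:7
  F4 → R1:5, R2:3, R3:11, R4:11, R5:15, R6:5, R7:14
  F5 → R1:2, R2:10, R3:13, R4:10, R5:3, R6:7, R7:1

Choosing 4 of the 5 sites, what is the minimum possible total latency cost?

Open {F1, F3, F4, F5}.
  R1→F3 1, R2→F4 3, R3→F1 5, R4→F1 6, R5→F5 3, R6→F4 5, R7→F5 1  ⇒ total 24.
Compare {F1, F2, F4, F5}: total 25.
Compare {F2, F3, F4, F5}: total 26.
No size-4 selection does better; minimum is 24.

24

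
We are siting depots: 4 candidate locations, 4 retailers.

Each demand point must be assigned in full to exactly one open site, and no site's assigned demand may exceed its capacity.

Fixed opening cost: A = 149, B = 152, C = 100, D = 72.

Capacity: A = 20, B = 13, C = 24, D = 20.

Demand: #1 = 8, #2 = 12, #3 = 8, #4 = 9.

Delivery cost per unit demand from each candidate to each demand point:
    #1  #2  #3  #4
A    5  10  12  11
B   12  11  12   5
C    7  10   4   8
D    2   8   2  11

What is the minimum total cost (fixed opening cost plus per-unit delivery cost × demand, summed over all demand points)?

Open {C, D}; cheapest assignment that respects the capacities:
  C (cap 24, load 17): #3, #4 — cost 8×4 + 9×8 = 104
  D (cap 20, load 20): #1, #2 — cost 8×2 + 12×8 = 112
  Shipping 216, fixed 172 → total 388.
  Any other capacity-feasible assignment to {C, D} ships for at least 216.
Compare {A, D}: its best feasible assignment gives total 472.
Compare {A, C}: its best feasible assignment gives total 513.
Every other set of open sites that can feasibly serve all demand totals ≥ 472 even under its best assignment. Minimum: 388.

388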